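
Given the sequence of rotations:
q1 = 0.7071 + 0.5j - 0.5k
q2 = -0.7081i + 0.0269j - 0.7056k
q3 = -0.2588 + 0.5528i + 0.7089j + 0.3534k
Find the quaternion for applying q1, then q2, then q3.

q2 · q1 = -0.3663 - 0.1613i - 0.335j - 0.853k
q3 · q2 · q1 = 0.7229 - 0.647i + 0.2416j + 0.0205k
0.7229 - 0.647i + 0.2416j + 0.0205k


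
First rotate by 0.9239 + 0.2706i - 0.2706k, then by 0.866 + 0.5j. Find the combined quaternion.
0.8001 + 0.099i + 0.462j - 0.3696k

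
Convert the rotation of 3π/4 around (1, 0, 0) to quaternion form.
0.3827 + 0.9239i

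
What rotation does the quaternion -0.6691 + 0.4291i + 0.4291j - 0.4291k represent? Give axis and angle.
axis = (√3/3, √3/3, -√3/3), θ = 264°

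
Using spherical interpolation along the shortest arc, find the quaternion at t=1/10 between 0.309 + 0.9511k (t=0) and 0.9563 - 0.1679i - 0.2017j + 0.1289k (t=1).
0.4105 - 0.021i - 0.0252j + 0.9113k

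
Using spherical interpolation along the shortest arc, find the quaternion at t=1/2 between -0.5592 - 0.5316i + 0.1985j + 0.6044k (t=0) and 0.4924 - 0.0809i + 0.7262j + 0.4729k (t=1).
-0.0432 - 0.3958i + 0.5975j + 0.6961k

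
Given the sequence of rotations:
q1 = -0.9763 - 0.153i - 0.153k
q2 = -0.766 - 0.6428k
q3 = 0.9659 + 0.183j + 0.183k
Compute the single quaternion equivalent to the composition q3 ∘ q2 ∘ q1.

q2 · q1 = 0.6495 + 0.1172i + 0.0983j + 0.7448k
q3 · q2 · q1 = 0.4731 + 0.2315i + 0.2353j + 0.8168k
0.4731 + 0.2315i + 0.2353j + 0.8168k


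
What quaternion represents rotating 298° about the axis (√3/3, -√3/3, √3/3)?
-0.8572 + 0.2974i - 0.2974j + 0.2974k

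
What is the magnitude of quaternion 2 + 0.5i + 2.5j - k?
3.391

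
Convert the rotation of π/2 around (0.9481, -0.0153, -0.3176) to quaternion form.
0.7071 + 0.6704i - 0.0108j - 0.2246k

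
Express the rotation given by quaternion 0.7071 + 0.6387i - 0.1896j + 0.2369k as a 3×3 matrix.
[[0.8159, -0.5772, 0.0345], [0.0928, 0.0719, -0.9931], [0.5707, 0.8134, 0.1122]]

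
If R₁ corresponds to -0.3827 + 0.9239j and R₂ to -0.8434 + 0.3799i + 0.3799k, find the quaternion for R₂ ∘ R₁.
0.3228 - 0.4964i - 0.7792j + 0.2056k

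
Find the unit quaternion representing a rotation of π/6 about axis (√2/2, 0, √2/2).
0.9659 + 0.183i + 0.183k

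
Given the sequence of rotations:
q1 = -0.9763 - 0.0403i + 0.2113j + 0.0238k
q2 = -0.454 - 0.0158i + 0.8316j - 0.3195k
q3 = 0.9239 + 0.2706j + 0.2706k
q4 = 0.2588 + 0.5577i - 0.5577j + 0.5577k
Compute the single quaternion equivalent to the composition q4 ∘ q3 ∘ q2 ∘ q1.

q2 · q1 = 0.2745 + 0.121i - 0.8946j + 0.3313k
q3 · q2 · q1 = 0.406 + 0.4435i - 0.7195j + 0.3476k
q4 · q3 · q2 · q1 = -0.7374 + 0.5486i - 0.3591j + 0.1625k
-0.7374 + 0.5486i - 0.3591j + 0.1625k


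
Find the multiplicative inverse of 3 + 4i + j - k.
0.1111 - 0.1481i - 0.037j + 0.037k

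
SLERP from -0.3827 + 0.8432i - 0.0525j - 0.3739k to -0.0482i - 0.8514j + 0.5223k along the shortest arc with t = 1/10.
-0.3688 + 0.8194i + 0.0686j - 0.4335k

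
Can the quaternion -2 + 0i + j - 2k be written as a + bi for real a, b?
No. The quaternion -2 + j - 2k has j-coefficient y = 1 and k-coefficient z = -2, not both zero, so it does not lie in the complex subalgebra spanned by 1 and i.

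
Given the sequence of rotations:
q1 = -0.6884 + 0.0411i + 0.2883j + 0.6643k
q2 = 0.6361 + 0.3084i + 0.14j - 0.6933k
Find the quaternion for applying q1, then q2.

q2 · q1 = -0.0304 + 0.1067i - 0.1464j + 0.983k
-0.0304 + 0.1067i - 0.1464j + 0.983k


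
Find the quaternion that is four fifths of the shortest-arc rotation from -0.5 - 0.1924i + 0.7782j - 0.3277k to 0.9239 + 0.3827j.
-0.9856 - 0.0541i - 0.1311j - 0.0922k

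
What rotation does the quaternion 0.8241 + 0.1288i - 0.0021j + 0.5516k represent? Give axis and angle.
axis = (0.2274, -0.0037, 0.9738), θ = 69°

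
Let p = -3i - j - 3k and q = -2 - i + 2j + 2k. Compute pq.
5 + 10i + 11j - k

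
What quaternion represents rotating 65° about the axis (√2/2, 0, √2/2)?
0.8434 + 0.3799i + 0.3799k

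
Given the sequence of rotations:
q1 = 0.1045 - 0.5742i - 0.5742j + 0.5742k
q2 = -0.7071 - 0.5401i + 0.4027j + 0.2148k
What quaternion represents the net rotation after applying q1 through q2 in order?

q2 · q1 = -0.2761 + 0.7041i + 0.6349j + 0.1578k
-0.2761 + 0.7041i + 0.6349j + 0.1578k


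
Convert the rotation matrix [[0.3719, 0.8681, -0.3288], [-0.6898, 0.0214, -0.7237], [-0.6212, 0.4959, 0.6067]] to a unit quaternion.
0.7071 + 0.4312i + 0.1034j - 0.5508k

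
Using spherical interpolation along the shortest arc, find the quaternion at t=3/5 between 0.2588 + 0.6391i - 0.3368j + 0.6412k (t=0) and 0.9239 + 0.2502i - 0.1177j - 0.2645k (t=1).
0.8073 + 0.5119i - 0.2594j + 0.1375k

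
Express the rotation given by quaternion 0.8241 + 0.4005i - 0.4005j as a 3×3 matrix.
[[0.6792, -0.3208, -0.6601], [-0.3208, 0.6792, -0.6601], [0.6601, 0.6601, 0.3584]]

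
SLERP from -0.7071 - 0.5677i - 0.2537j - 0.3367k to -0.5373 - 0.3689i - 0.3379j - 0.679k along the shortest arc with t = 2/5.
-0.6542 - 0.4996i - 0.2944j - 0.4855k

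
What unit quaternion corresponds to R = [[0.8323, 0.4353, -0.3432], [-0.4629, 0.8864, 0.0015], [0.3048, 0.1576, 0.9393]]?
0.9563 + 0.0408i - 0.1694j - 0.2348k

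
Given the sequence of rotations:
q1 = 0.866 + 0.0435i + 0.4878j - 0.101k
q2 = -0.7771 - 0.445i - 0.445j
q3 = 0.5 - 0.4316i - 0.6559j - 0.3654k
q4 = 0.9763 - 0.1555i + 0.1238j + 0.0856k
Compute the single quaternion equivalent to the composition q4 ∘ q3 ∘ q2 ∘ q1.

q2 · q1 = -0.4365 - 0.3742i - 0.8094j - 0.1192k
q3 · q2 · q1 = -0.9542 - 0.2163i - 0.0331j + 0.2038k
q4 · q3 · q2 · q1 = -0.9786 - 0.0347i - 0.1373j + 0.1492k
-0.9786 - 0.0347i - 0.1373j + 0.1492k


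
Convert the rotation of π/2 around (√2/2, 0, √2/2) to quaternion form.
0.7071 + 0.5i + 0.5k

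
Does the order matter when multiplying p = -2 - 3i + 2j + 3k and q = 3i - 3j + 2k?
Yes: pq = 9 + 7i + 21j - k ≠ 9 - 19i - 9j - 7k = qp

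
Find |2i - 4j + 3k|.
√29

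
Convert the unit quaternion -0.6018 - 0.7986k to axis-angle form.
axis = (0, 0, -1), θ = 254°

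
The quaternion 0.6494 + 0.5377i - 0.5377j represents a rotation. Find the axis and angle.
axis = (√2/2, -√2/2, 0), θ = 99°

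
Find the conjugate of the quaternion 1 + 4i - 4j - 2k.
1 - 4i + 4j + 2k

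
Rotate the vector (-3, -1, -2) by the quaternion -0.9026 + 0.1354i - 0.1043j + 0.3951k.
(-3.274, 1.249, -1.312)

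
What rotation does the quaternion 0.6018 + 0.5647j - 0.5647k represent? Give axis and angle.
axis = (0, √2/2, -√2/2), θ = 106°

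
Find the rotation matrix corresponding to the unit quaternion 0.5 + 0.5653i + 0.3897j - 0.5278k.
[[0.1391, 0.9684, -0.207], [-0.0872, -0.1963, -0.9767], [-0.9864, 0.1539, 0.0571]]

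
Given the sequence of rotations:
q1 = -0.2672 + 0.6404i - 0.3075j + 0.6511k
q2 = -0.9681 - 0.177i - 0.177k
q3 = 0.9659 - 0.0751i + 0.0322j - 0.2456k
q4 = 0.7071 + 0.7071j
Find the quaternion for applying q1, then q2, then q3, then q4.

q2 · q1 = 0.4873 - 0.6271i + 0.2996j - 0.5286k
q3 · q2 · q1 = 0.2841 - 0.5858i + 0.4194j - 0.6326k
q4 · q3 · q2 · q1 = -0.0957 - 0.8615i + 0.4974j - 0.0331k
-0.0957 - 0.8615i + 0.4974j - 0.0331k


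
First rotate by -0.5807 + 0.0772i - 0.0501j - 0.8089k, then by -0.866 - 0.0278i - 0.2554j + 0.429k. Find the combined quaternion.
0.8393 + 0.1774i + 0.2023j + 0.4725k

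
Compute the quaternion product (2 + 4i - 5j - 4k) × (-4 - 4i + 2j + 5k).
38 - 41i + 20j + 14k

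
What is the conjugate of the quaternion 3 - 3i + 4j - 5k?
3 + 3i - 4j + 5k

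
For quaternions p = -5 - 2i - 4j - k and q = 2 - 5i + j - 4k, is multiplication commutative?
No: pq = -20 + 38i - 16j - 4k ≠ -20 + 4i - 10j + 40k = qp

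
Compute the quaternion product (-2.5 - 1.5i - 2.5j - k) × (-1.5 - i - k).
1.25 + 7.25i + 3.25j + 1.5k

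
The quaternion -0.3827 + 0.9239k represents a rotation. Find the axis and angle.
axis = (0, 0, 1), θ = 5π/4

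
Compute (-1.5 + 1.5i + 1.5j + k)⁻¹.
-0.1935 - 0.1935i - 0.1935j - 0.129k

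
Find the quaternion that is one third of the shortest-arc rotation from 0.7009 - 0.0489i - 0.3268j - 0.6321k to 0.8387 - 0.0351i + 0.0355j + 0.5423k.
0.9309 - 0.0546i - 0.2453j - 0.265k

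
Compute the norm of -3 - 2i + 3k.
√22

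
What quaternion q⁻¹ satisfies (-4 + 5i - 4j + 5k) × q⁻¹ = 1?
-0.0488 - 0.061i + 0.0488j - 0.061k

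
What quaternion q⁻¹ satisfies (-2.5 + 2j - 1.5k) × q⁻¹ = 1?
-0.2 - 0.16j + 0.12k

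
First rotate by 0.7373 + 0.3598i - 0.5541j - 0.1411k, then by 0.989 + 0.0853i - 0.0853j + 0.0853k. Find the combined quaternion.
0.6633 + 0.478i - 0.5682j - 0.0932k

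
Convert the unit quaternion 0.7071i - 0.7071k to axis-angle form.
axis = (√2/2, 0, -√2/2), θ = π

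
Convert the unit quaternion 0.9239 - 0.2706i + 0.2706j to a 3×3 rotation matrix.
[[0.8536, -0.1464, 0.5], [-0.1464, 0.8536, 0.5], [-0.5, -0.5, 0.7071]]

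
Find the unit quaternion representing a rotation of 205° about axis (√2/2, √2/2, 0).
-0.2164 + 0.6903i + 0.6903j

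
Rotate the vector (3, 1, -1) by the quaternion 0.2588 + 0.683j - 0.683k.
(-2.598, -0.061, -2.061)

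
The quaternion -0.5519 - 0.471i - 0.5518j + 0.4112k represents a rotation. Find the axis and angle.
axis = (-0.5648, -0.6617, 0.4931), θ = 247°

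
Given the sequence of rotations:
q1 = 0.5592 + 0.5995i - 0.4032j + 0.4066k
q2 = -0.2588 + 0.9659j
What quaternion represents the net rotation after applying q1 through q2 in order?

q2 · q1 = 0.2447 + 0.2376i + 0.6445j - 0.6843k
0.2447 + 0.2376i + 0.6445j - 0.6843k


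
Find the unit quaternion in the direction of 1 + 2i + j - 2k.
0.3162 + 0.6325i + 0.3162j - 0.6325k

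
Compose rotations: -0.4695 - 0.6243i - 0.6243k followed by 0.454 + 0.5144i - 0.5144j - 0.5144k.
-0.2132 - 0.2038i + 0.8838j - 0.3631k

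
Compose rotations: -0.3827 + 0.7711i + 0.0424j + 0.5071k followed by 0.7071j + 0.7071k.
-0.3886 + 0.3286i + 0.2746j - 0.8159k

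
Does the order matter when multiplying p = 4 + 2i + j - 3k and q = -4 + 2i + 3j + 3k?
Yes: pq = -14 + 12i - 4j + 28k ≠ -14 - 12i + 20j + 20k = qp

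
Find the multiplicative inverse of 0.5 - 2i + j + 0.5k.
0.0909 + 0.3636i - 0.1818j - 0.0909k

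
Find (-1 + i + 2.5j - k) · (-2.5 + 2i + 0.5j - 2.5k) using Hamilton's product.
-3.25 - 10.25i - 6.25j + 0.5k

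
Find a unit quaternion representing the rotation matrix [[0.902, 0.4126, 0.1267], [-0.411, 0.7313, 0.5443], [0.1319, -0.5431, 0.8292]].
0.9304 - 0.2922i - 0.0014j - 0.2213k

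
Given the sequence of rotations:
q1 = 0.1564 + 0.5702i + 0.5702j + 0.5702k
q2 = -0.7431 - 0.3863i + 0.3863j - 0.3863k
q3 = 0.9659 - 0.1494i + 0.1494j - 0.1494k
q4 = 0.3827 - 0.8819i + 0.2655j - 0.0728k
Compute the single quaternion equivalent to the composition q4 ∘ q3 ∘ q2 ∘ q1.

q2 · q1 = 0.104 - 0.0436i - 0.3633j - 0.9247k
q3 · q2 · q1 = 0.0101 - 0.2501i - 0.467j - 0.8479k
q4 · q3 · q2 · q1 = -0.1544 - 0.3637i - 0.9056j + 0.153k
-0.1544 - 0.3637i - 0.9056j + 0.153k


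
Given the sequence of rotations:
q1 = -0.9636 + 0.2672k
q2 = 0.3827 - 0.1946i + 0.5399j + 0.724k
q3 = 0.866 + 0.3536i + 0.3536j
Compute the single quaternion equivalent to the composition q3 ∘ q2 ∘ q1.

q2 · q1 = -0.5622 + 0.3318i - 0.4683j - 0.5954k
q3 · q2 · q1 = -0.4386 - 0.122i - 0.3938j - 0.7985k
-0.4386 - 0.122i - 0.3938j - 0.7985k


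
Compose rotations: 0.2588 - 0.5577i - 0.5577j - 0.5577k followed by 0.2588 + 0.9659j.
0.6057 - 0.683i + 0.1056j + 0.3943k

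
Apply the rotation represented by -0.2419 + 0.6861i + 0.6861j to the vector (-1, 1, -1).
(1.215, -1.215, 0.219)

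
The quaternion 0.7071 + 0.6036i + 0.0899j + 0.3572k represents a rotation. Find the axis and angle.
axis = (0.8536, 0.1271, 0.5052), θ = π/2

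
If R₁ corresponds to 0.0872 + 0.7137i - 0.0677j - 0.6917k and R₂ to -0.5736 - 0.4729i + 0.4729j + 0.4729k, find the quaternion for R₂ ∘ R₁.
0.6466 - 0.7457i + 0.0905j + 0.1325k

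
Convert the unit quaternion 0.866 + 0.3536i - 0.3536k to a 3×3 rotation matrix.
[[0.7499, 0.6124, -0.2501], [-0.6124, 0.4999, -0.6124], [-0.2501, 0.6124, 0.7499]]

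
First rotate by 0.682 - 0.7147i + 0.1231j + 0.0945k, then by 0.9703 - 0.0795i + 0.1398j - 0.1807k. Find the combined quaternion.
0.6048 - 0.7122i + 0.3514j + 0.0586k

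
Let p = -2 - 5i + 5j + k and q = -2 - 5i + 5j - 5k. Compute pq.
-41 - 10i - 50j + 8k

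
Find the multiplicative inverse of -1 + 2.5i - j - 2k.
-0.0816 - 0.2041i + 0.0816j + 0.1633k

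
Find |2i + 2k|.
√8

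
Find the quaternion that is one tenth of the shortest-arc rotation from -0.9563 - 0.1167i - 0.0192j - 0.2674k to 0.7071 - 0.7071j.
-0.9612 - 0.1076i + 0.0621j - 0.2464k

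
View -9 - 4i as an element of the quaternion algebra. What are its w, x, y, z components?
-9 - 4i + 0j + 0k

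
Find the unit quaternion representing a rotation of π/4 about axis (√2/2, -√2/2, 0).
0.9239 + 0.2706i - 0.2706j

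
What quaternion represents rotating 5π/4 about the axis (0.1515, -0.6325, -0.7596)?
-0.3827 + 0.14i - 0.5844j - 0.7018k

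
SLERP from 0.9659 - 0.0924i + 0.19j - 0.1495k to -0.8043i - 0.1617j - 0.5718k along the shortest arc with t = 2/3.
0.4502 - 0.7079i - 0.0451j - 0.5423k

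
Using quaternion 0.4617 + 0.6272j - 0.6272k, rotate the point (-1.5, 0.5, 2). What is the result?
(2.308, -0.598, 0.902)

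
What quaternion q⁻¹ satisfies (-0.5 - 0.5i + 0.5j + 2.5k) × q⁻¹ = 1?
-0.0714 + 0.0714i - 0.0714j - 0.3571k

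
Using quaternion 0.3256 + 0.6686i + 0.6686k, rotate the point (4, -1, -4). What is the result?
(-2.717, 4.271, 2.717)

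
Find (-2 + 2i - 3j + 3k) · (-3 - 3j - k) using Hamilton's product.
6i + 17j - 13k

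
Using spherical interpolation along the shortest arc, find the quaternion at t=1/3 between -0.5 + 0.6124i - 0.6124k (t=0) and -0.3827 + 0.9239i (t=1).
-0.4875 + 0.7608i - 0.4284k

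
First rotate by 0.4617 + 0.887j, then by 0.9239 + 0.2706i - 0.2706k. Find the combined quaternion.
0.4266 + 0.365i + 0.8195j + 0.1151k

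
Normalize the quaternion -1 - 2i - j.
-0.4082 - 0.8165i - 0.4082j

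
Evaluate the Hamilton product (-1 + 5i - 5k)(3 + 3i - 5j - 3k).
-33 - 13i + 5j - 37k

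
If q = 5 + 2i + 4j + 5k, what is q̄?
5 - 2i - 4j - 5k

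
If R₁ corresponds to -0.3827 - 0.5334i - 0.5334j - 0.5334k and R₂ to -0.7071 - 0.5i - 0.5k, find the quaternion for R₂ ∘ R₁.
-0.2628 + 0.3018i + 0.3772j + 0.8352k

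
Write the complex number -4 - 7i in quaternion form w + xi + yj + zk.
-4 - 7i + 0j + 0k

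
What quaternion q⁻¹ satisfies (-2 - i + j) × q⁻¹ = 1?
-0.3333 + 0.1667i - 0.1667j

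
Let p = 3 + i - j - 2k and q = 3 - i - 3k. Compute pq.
4 + 3i + 2j - 16k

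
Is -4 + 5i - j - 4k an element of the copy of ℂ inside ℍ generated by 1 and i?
No. The quaternion -4 + 5i - j - 4k has j-coefficient y = -1 and k-coefficient z = -4, not both zero, so it does not lie in the complex subalgebra spanned by 1 and i.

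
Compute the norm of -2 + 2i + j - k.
√10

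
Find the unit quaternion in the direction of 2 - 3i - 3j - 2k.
0.3922 - 0.5883i - 0.5883j - 0.3922k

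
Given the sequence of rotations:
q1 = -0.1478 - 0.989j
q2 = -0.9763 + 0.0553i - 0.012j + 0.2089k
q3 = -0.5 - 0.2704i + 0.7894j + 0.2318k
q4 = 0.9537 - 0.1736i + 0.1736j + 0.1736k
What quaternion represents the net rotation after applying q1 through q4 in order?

q2 · q1 = 0.1324 + 0.1984i + 0.9673j - 0.0856k
q3 · q2 · q1 = -0.7563 - 0.4268i - 0.3563j - 0.3447k
q4 · q3 · q2 · q1 = -0.6737 - 0.2737i - 0.605j - 0.3241k
-0.6737 - 0.2737i - 0.605j - 0.3241k


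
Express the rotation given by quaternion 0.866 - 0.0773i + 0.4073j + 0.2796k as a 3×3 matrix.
[[0.5119, -0.5472, 0.6622], [0.4213, 0.8317, 0.3616], [-0.7487, 0.0939, 0.6563]]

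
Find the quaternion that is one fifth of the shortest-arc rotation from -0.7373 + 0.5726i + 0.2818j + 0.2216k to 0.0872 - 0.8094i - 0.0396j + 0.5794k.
-0.6642 + 0.7009i + 0.2554j + 0.0485k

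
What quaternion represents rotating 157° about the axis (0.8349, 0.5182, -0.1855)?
0.1994 + 0.8181i + 0.5078j - 0.1818k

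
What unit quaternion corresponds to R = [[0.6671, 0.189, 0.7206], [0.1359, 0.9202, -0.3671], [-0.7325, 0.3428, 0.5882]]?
0.891 + 0.1992i + 0.4077j - 0.0149k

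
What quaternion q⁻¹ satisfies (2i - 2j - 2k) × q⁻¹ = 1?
-0.1667i + 0.1667j + 0.1667k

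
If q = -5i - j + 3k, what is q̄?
5i + j - 3k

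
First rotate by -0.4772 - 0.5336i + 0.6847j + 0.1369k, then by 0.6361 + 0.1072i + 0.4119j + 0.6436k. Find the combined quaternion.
-0.6165 - 0.7749i - 0.1191j + 0.0731k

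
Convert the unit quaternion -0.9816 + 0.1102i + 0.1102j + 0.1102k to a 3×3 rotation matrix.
[[0.9514, 0.2406, -0.1921], [-0.1921, 0.9514, 0.2406], [0.2406, -0.1921, 0.9514]]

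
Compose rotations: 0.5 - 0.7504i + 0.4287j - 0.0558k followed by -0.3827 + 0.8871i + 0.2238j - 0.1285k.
0.3712 + 0.7733i + 0.0938j + 0.5053k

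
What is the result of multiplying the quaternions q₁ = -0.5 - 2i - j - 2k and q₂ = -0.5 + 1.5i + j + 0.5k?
5.25 + 1.75i - 2j + 0.25k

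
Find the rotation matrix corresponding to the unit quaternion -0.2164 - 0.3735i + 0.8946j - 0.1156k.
[[-0.6273, -0.7183, -0.3008], [-0.6182, 0.6943, -0.3685], [0.4735, -0.0452, -0.8796]]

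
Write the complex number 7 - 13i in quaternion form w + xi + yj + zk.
7 - 13i + 0j + 0k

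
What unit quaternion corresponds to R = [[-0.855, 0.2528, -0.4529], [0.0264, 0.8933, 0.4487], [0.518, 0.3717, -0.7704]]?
-0.2588 + 0.0744i + 0.9379j + 0.2187k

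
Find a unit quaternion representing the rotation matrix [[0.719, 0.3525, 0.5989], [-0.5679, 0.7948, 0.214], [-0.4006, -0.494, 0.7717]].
0.9063 - 0.1953i + 0.2757j - 0.2539k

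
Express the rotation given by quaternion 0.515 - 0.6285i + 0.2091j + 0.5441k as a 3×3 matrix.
[[0.3205, -0.8233, -0.4686], [0.2976, -0.3821, 0.8749], [-0.8993, -0.4198, 0.1225]]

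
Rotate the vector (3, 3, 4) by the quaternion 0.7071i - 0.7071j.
(-3, -3, -4)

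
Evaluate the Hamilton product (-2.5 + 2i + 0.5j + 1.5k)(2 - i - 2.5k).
0.75 + 5.25i + 4.5j + 9.75k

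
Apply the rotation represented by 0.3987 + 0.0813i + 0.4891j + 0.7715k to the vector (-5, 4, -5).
(-1.376, -7.737, 2.059)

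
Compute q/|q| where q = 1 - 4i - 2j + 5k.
0.1474 - 0.5898i - 0.2949j + 0.7372k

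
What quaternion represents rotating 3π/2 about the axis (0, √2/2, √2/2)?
-0.7071 + 0.5j + 0.5k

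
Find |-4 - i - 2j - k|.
√22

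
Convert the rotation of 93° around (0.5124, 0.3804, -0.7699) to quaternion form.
0.6884 + 0.3717i + 0.2759j - 0.5585k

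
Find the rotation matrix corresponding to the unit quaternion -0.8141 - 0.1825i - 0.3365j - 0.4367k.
[[0.3921, -0.5882, 0.7073], [0.8339, 0.552, -0.0032], [-0.3885, 0.591, 0.7069]]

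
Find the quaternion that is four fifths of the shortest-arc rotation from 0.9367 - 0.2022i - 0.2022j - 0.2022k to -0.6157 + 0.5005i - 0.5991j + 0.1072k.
0.7395 - 0.4711i + 0.4607j - 0.1378k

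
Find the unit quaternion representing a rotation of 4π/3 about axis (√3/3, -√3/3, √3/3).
-0.5 + 0.5i - 0.5j + 0.5k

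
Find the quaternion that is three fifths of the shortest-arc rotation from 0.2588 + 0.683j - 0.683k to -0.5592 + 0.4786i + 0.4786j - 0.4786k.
-0.2574 + 0.324i + 0.6437j - 0.6437k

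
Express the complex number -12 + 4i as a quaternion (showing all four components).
-12 + 4i + 0j + 0k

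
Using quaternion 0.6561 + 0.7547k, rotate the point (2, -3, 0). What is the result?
(2.693, 2.398, 0)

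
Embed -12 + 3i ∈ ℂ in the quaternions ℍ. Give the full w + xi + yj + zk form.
-12 + 3i + 0j + 0k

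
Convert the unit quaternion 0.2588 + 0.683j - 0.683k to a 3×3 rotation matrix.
[[-0.866, 0.3535, 0.3535], [-0.3535, 0.067, -0.933], [-0.3535, -0.933, 0.067]]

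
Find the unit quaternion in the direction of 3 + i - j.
0.9045 + 0.3015i - 0.3015j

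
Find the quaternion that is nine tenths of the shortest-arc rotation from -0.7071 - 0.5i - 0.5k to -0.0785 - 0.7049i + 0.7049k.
-0.1838 - 0.7665i + 0.6153k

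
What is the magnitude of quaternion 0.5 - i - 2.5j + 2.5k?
3.708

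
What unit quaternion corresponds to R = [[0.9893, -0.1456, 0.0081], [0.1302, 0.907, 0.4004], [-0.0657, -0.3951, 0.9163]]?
0.9763 - 0.2037i + 0.0189j + 0.0706k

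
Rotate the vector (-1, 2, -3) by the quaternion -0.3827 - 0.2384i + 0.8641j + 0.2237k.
(2.416, 1.543, 2.404)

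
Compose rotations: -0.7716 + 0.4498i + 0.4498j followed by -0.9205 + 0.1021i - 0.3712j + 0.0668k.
0.8313 - 0.5229i - 0.0976j + 0.1613k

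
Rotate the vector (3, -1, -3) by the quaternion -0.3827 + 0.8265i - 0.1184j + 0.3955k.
(-0.363, -2.433, 3.598)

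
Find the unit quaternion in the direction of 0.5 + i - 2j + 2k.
0.1644 + 0.3288i - 0.6576j + 0.6576k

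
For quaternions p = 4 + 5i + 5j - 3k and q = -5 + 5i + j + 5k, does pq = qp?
No: pq = -35 + 23i - 61j + 15k ≠ -35 - 33i + 19j + 55k = qp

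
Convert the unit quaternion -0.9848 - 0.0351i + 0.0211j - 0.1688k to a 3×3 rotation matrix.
[[0.9421, -0.3339, -0.0297], [0.331, 0.9405, -0.0763], [0.0534, 0.062, 0.9966]]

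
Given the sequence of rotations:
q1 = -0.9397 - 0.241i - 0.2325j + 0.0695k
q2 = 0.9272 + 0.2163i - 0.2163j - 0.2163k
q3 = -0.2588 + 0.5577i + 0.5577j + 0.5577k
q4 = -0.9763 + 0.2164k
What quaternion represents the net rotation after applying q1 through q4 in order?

q2 · q1 = -0.8544 - 0.492i + 0.0248j + 0.1653k
q3 · q2 · q1 = 0.3895 - 0.2708i - 0.8495j - 0.2311k
q4 · q3 · q2 · q1 = -0.3303 + 0.4482i + 0.7708j + 0.3099k
-0.3303 + 0.4482i + 0.7708j + 0.3099k


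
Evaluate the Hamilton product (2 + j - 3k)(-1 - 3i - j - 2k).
-7 - 11i + 6j + 2k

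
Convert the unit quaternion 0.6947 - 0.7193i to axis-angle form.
axis = (-1, 0, 0), θ = 92°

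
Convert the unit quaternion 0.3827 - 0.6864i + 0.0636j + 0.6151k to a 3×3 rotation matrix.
[[0.2352, -0.5581, -0.7957], [0.3835, -0.699, 0.6036], [-0.8931, -0.4471, 0.0496]]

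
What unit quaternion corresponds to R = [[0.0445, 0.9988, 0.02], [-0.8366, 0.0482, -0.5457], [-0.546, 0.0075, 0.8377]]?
0.6947 + 0.1991i + 0.2037j - 0.6605k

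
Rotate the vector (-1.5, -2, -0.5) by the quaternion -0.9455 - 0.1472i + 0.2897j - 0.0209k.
(-0.726, -1.698, -1.758)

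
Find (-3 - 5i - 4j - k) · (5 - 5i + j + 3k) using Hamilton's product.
-33 - 21i - 3j - 39k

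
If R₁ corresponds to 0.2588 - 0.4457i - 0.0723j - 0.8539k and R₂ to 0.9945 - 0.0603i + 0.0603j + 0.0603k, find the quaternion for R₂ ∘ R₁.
0.2864 - 0.506i - 0.1347j - 0.8024k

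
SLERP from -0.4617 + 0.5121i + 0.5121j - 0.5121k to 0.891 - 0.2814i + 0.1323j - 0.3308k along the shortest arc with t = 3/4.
-0.9057 + 0.4045i + 0.0534j + 0.1151k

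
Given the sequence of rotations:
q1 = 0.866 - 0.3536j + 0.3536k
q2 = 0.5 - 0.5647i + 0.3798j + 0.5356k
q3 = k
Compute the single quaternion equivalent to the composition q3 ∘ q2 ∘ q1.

q2 · q1 = 0.3779 - 0.1653i + 0.3518j + 0.8403k
q3 · q2 · q1 = -0.8403 - 0.3518i - 0.1653j + 0.3779k
-0.8403 - 0.3518i - 0.1653j + 0.3779k


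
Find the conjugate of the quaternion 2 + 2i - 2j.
2 - 2i + 2j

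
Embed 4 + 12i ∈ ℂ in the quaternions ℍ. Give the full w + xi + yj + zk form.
4 + 12i + 0j + 0k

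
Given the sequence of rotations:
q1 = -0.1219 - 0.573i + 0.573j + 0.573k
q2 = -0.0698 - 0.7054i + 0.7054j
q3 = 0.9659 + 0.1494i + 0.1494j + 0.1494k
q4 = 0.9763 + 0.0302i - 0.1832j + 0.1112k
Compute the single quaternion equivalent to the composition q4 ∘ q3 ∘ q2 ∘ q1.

q2 · q1 = -0.7999 + 0.5302i + 0.2782j - 0.04k
q3 · q2 · q1 = -0.8874 + 0.3451i + 0.2344j - 0.1958k
q4 · q3 · q2 · q1 = -0.8121 + 0.3199i + 0.4357j - 0.2195k
-0.8121 + 0.3199i + 0.4357j - 0.2195k


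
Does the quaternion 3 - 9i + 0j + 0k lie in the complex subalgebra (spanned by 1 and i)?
Yes. The quaternion 3 - 9i has j- and k-coefficients y = z = 0, so it lies in the complex subalgebra spanned by 1 and i.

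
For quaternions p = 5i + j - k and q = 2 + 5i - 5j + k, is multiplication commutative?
No: pq = -19 + 6i - 8j - 32k ≠ -19 + 14i + 12j + 28k = qp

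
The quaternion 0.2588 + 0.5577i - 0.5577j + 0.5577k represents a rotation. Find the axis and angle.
axis = (√3/3, -√3/3, √3/3), θ = 5π/6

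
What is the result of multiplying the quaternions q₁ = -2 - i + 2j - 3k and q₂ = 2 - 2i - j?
-4 - i + 12j - k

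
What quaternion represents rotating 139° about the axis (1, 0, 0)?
0.3502 + 0.9367i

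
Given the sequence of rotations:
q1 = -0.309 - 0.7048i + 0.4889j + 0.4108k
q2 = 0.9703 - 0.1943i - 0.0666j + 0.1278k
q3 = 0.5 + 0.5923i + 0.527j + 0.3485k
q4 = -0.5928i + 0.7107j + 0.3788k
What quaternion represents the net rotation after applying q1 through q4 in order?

q2 · q1 = -0.4567 - 0.7137i + 0.4847j + 0.2172k
q3 · q2 · q1 = -0.1368 - 0.6818i - 0.3757j + 0.6126k
q4 · q3 · q2 · q1 = -0.3692 + 0.6588i + 0.0077j + 0.6555k
-0.3692 + 0.6588i + 0.0077j + 0.6555k


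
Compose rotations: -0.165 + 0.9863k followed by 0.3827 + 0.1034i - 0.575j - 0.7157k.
0.6427 - 0.5842i - 0.0071j + 0.4955k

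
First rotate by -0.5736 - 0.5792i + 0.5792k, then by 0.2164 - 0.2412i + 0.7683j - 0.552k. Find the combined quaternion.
0.0559 + 0.458i + 0.0187j + 0.887k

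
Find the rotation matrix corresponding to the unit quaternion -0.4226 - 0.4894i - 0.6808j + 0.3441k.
[[-0.1638, 0.9572, 0.2386], [0.3755, 0.2842, -0.8822], [-0.9122, -0.0549, -0.406]]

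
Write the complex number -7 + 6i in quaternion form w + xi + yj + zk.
-7 + 6i + 0j + 0k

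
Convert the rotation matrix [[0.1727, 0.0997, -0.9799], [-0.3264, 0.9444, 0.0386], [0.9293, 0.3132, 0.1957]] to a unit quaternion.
0.7604 + 0.0903i - 0.6277j - 0.1401k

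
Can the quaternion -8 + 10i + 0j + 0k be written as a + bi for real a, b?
Yes. The quaternion -8 + 10i has j- and k-coefficients y = z = 0, so it lies in the complex subalgebra spanned by 1 and i.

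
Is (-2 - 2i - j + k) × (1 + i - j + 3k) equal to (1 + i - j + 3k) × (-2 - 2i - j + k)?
No: pq = -4 - 6i + 8j - 2k ≠ -4 - 2i - 6j - 8k = qp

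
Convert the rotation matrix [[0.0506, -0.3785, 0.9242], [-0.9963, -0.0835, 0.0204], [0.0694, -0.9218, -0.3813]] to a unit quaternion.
-0.3827 + 0.6155i - 0.5584j + 0.4036k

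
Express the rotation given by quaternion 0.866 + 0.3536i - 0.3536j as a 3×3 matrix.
[[0.7499, -0.2501, -0.6124], [-0.2501, 0.7499, -0.6124], [0.6124, 0.6124, 0.4999]]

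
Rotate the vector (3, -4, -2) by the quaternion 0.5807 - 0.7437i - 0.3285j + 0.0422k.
(1.472, 0.38, 5.166)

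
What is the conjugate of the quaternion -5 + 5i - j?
-5 - 5i + j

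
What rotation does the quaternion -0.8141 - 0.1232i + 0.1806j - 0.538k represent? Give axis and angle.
axis = (-0.2121, 0.311, -0.9264), θ = 289°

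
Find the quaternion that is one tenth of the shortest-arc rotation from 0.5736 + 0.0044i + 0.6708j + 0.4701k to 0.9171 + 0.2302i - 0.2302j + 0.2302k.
0.6484 + 0.0321i + 0.5997j + 0.4679k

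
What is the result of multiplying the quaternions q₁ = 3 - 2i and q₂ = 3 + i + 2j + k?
11 - 3i + 8j - k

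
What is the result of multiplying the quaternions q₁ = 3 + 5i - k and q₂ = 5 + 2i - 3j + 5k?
10 + 28i - 36j - 5k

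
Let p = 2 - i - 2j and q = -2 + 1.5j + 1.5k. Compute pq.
-1 - i + 8.5j + 1.5k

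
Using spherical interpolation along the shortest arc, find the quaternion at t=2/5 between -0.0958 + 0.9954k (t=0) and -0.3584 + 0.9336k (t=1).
-0.2028 + 0.9792k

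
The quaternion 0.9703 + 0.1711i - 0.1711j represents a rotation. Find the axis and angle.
axis = (√2/2, -√2/2, 0), θ = 28°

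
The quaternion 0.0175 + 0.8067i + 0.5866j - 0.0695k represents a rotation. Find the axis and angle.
axis = (0.8068, 0.5867, -0.0695), θ = 178°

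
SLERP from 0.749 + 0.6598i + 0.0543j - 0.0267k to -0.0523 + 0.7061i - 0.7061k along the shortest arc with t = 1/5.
0.6358 + 0.7449i + 0.047j - 0.1966k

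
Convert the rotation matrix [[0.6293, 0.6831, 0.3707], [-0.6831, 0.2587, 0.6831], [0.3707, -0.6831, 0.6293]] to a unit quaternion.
0.7933 - 0.4305i - 0.4305k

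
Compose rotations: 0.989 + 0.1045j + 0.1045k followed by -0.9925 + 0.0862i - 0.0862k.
-0.9726 + 0.0943i - 0.1127j - 0.18k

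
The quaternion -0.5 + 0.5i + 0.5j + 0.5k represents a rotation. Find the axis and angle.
axis = (√3/3, √3/3, √3/3), θ = 4π/3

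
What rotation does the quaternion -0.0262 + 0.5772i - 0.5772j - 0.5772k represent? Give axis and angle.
axis = (√3/3, -√3/3, -√3/3), θ = 183°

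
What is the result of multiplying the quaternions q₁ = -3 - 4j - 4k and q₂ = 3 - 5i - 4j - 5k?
-45 + 19i + 20j - 17k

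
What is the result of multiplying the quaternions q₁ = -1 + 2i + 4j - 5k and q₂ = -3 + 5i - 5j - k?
8 - 40i - 30j - 14k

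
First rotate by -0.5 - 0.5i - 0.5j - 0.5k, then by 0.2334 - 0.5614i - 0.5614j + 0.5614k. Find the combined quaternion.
-0.3974 + 0.7254i - 0.3974j - 0.3974k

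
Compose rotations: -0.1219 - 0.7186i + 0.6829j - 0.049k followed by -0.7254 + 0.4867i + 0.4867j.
0.1058 + 0.4381i - 0.5309j + 0.7177k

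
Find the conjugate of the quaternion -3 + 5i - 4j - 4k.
-3 - 5i + 4j + 4k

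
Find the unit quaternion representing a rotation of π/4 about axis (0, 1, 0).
0.9239 + 0.3827j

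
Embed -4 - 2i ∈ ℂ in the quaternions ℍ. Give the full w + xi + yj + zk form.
-4 - 2i + 0j + 0k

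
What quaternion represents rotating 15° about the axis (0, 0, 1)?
0.9914 + 0.1305k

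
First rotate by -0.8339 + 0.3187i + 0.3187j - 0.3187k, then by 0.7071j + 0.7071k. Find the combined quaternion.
-0.4507i - 0.3643j - 0.815k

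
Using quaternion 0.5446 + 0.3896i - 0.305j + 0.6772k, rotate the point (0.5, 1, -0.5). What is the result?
(-1.125, 0.448, 0.186)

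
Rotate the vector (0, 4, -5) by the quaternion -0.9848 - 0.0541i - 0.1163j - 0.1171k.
(-2.081, 4.263, -4.3)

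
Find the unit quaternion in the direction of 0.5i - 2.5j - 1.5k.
0.169i - 0.8452j - 0.5071k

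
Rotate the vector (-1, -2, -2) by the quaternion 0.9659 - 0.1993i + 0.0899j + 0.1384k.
(-0.576, -2.816, -0.86)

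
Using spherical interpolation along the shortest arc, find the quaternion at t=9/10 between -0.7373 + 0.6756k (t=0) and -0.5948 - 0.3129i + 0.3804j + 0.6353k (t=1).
-0.6171 - 0.2841i + 0.3454j + 0.6474k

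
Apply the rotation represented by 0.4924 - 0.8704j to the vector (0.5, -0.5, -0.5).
(0.171, -0.5, 0.686)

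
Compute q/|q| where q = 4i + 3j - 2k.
0.7428i + 0.5571j - 0.3714k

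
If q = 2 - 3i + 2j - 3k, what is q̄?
2 + 3i - 2j + 3k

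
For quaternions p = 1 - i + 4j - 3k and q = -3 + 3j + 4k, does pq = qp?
No: pq = -3 + 28i - 5j + 10k ≠ -3 - 22i - 13j + 16k = qp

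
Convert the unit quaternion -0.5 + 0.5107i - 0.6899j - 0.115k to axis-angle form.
axis = (0.5897, -0.7966, -0.1328), θ = 4π/3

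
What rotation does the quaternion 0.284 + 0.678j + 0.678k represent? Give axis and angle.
axis = (0, √2/2, √2/2), θ = 147°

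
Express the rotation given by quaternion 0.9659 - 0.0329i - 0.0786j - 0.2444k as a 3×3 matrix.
[[0.8682, 0.4773, -0.1358], [-0.467, 0.8784, 0.102], [0.1679, -0.0251, 0.9855]]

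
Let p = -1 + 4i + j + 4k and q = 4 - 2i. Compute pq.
4 + 18i - 4j + 18k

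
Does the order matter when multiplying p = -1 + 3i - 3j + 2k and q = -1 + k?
Yes: pq = -1 - 6i - 3k ≠ -1 + 6j - 3k = qp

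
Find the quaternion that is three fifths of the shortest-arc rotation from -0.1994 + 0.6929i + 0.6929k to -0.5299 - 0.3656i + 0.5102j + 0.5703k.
-0.4932 + 0.0918i + 0.375j + 0.7796k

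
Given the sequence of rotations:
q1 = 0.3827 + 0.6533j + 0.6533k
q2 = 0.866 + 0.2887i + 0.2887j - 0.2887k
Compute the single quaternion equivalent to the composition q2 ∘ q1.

q2 · q1 = 0.3314 + 0.4877i + 0.4876j + 0.6439k
0.3314 + 0.4877i + 0.4876j + 0.6439k


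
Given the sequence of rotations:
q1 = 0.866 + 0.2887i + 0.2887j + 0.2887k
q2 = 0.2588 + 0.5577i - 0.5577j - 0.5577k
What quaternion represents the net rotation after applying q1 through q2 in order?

q2 · q1 = 0.3851 + 0.5577i - 0.7303j - 0.0862k
0.3851 + 0.5577i - 0.7303j - 0.0862k


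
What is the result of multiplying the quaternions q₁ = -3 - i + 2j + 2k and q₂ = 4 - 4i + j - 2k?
-14 + 2i - 5j + 21k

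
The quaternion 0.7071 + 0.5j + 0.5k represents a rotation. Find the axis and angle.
axis = (0, √2/2, √2/2), θ = π/2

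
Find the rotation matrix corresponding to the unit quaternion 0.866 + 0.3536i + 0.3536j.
[[0.7499, 0.2501, 0.6124], [0.2501, 0.7499, -0.6124], [-0.6124, 0.6124, 0.4999]]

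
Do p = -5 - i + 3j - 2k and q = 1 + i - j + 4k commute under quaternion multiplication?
No: pq = 7 + 4i + 10j - 24k ≠ 7 - 16i + 6j - 20k = qp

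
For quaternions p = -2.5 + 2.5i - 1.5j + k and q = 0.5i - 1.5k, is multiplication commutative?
No: pq = 0.25 + i + 4.25j + 4.5k ≠ 0.25 - 3.5i - 4.25j + 3k = qp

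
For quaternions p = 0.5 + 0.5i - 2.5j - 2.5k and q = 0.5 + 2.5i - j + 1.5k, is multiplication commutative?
No: pq = 0.25 - 4.75i - 8.75j + 5.25k ≠ 0.25 + 7.75i + 5.25j - 6.25k = qp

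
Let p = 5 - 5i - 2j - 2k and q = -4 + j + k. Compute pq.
-16 + 20i + 18j + 8k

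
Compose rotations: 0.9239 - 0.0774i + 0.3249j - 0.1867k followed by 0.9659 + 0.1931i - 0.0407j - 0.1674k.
0.8893 + 0.1656i + 0.3252j - 0.2754k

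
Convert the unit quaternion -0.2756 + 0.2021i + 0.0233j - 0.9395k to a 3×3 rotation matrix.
[[-0.7664, -0.5084, -0.3926], [0.5273, -0.847, 0.0676], [-0.3669, -0.1552, 0.9172]]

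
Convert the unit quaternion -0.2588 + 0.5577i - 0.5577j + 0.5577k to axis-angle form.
axis = (√3/3, -√3/3, √3/3), θ = 7π/6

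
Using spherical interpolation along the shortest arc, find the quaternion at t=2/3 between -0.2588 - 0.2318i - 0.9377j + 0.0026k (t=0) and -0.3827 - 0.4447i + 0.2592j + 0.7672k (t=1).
0.2 + 0.2661i - 0.6798j - 0.6535k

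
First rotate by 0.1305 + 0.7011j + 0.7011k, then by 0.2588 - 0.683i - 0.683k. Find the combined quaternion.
0.5126 + 0.3897i + 0.6603j - 0.3865k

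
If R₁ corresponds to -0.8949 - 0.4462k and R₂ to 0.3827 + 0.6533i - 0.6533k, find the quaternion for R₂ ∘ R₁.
-0.634 - 0.5846i + 0.2915j + 0.4139k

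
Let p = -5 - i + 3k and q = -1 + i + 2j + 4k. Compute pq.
-6 - 10i - 3j - 25k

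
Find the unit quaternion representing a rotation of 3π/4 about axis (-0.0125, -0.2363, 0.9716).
0.3827 - 0.0115i - 0.2183j + 0.8976k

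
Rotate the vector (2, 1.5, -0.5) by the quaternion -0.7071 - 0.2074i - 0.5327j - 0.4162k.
(-0.842, 2.395, -0.23)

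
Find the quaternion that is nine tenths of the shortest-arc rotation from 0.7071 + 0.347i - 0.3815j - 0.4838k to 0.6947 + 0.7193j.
0.7652 + 0.0479i + 0.6385j - 0.0668k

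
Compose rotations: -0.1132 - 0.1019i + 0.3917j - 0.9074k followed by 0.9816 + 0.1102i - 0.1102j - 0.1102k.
-0.1567 + 0.0307i + 0.5082j - 0.8463k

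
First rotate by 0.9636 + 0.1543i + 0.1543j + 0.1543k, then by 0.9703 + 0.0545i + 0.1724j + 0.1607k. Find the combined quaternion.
0.8752 + 0.204i + 0.3322j + 0.2864k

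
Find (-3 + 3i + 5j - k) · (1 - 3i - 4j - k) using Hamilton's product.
25 + 3i + 23j + 5k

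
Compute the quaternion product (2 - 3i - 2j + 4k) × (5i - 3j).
9 + 22i + 14j + 19k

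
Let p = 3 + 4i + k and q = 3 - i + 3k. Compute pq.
10 + 9i - 13j + 12k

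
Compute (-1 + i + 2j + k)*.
-1 - i - 2j - k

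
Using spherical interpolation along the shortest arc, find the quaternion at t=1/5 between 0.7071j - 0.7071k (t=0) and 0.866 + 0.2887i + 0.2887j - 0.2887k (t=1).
0.2163 + 0.0721i + 0.6885j - 0.6885k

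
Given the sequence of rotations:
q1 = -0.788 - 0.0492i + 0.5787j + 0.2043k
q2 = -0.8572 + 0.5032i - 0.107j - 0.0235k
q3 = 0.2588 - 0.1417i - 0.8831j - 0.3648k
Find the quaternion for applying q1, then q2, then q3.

q2 · q1 = 0.767 - 0.3626i - 0.5134j + 0.1293k
q3 · q2 · q1 = -0.2591 - 0.504i - 0.6596j - 0.4938k
-0.2591 - 0.504i - 0.6596j - 0.4938k


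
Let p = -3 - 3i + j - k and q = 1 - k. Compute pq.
-4 - 4i - 2j + 2k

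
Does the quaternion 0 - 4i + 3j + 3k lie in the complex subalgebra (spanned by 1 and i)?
No. The quaternion -4i + 3j + 3k has j-coefficient y = 3 and k-coefficient z = 3, not both zero, so it does not lie in the complex subalgebra spanned by 1 and i.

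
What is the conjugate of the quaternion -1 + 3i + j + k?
-1 - 3i - j - k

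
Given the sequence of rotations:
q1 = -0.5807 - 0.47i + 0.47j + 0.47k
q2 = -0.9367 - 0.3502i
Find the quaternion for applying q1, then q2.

q2 · q1 = 0.3793 + 0.6436i - 0.2757j - 0.6048k
0.3793 + 0.6436i - 0.2757j - 0.6048k


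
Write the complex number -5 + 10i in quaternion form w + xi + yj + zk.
-5 + 10i + 0j + 0k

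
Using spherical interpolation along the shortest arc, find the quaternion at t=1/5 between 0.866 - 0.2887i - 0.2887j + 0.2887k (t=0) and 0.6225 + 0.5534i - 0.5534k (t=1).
0.9528 - 0.1097i - 0.2609j + 0.1097k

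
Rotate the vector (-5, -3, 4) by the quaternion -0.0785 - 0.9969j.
(5.564, -3, -3.168)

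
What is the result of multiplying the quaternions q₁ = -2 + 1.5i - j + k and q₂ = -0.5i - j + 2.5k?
-2.75 - 0.5i - 2.25j - 7k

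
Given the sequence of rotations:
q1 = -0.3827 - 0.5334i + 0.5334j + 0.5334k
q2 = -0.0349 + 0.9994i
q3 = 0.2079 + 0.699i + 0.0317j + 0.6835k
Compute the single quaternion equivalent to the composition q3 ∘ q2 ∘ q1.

q2 · q1 = 0.5464 - 0.3639i - 0.5517j + 0.5145k
q3 · q2 · q1 = 0.0338 + 0.6997i - 0.7057j + 0.1063k
0.0338 + 0.6997i - 0.7057j + 0.1063k


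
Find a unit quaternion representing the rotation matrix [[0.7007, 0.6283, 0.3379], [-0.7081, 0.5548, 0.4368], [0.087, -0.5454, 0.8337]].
0.8788 - 0.2794i + 0.0714j - 0.3802k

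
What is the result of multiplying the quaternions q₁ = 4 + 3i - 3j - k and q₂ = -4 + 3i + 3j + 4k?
-12 - 9i + 9j + 38k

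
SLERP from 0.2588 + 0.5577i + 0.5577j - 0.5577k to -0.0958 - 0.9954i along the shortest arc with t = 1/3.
0.2251 + 0.7873i + 0.4059j - 0.4059k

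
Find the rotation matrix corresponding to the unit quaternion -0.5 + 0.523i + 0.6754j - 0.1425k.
[[0.0471, 0.564, -0.8245], [0.849, 0.4123, 0.3305], [0.5263, -0.7155, -0.4594]]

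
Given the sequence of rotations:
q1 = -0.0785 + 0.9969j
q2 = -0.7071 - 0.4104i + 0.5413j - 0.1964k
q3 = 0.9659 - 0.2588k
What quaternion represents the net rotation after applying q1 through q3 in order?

q2 · q1 = -0.4841 + 0.228i - 0.7474j - 0.3937k
q3 · q2 · q1 = -0.5695 + 0.0268i - 0.7809j - 0.255k
-0.5695 + 0.0268i - 0.7809j - 0.255k


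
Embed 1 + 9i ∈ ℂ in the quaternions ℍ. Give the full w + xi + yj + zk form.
1 + 9i + 0j + 0k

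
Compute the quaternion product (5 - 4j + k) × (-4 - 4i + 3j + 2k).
-10 - 31i + 27j - 10k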